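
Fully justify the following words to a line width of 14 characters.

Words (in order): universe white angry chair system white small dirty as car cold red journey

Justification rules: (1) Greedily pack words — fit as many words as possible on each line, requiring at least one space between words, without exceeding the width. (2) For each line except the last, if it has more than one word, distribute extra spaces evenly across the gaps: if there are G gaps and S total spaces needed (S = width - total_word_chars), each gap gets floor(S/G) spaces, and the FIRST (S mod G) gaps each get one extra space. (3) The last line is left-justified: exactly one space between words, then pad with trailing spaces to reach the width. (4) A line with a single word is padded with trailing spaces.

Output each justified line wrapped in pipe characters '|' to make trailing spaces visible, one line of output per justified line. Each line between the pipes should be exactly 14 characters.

Line 1: ['universe', 'white'] (min_width=14, slack=0)
Line 2: ['angry', 'chair'] (min_width=11, slack=3)
Line 3: ['system', 'white'] (min_width=12, slack=2)
Line 4: ['small', 'dirty', 'as'] (min_width=14, slack=0)
Line 5: ['car', 'cold', 'red'] (min_width=12, slack=2)
Line 6: ['journey'] (min_width=7, slack=7)

Answer: |universe white|
|angry    chair|
|system   white|
|small dirty as|
|car  cold  red|
|journey       |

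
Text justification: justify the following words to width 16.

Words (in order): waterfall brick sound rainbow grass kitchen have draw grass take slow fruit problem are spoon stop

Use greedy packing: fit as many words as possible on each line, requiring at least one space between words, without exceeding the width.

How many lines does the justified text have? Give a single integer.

Line 1: ['waterfall', 'brick'] (min_width=15, slack=1)
Line 2: ['sound', 'rainbow'] (min_width=13, slack=3)
Line 3: ['grass', 'kitchen'] (min_width=13, slack=3)
Line 4: ['have', 'draw', 'grass'] (min_width=15, slack=1)
Line 5: ['take', 'slow', 'fruit'] (min_width=15, slack=1)
Line 6: ['problem', 'are'] (min_width=11, slack=5)
Line 7: ['spoon', 'stop'] (min_width=10, slack=6)
Total lines: 7

Answer: 7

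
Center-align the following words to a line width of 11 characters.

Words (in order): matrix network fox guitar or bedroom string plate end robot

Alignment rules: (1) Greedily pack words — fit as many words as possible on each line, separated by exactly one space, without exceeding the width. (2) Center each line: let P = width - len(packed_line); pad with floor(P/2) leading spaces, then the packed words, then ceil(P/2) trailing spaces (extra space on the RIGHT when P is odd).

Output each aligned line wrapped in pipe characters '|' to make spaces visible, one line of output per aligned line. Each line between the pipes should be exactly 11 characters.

Line 1: ['matrix'] (min_width=6, slack=5)
Line 2: ['network', 'fox'] (min_width=11, slack=0)
Line 3: ['guitar', 'or'] (min_width=9, slack=2)
Line 4: ['bedroom'] (min_width=7, slack=4)
Line 5: ['string'] (min_width=6, slack=5)
Line 6: ['plate', 'end'] (min_width=9, slack=2)
Line 7: ['robot'] (min_width=5, slack=6)

Answer: |  matrix   |
|network fox|
| guitar or |
|  bedroom  |
|  string   |
| plate end |
|   robot   |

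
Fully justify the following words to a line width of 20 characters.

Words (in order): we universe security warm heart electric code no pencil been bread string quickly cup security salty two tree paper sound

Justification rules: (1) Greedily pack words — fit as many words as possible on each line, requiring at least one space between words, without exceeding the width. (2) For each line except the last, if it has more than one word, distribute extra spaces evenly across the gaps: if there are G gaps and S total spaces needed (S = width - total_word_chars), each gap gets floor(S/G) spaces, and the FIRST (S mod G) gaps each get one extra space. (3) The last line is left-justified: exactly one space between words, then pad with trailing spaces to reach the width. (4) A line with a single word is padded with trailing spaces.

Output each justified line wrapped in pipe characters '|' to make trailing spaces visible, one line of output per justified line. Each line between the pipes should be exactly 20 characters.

Line 1: ['we', 'universe', 'security'] (min_width=20, slack=0)
Line 2: ['warm', 'heart', 'electric'] (min_width=19, slack=1)
Line 3: ['code', 'no', 'pencil', 'been'] (min_width=19, slack=1)
Line 4: ['bread', 'string', 'quickly'] (min_width=20, slack=0)
Line 5: ['cup', 'security', 'salty'] (min_width=18, slack=2)
Line 6: ['two', 'tree', 'paper', 'sound'] (min_width=20, slack=0)

Answer: |we universe security|
|warm  heart electric|
|code  no pencil been|
|bread string quickly|
|cup  security  salty|
|two tree paper sound|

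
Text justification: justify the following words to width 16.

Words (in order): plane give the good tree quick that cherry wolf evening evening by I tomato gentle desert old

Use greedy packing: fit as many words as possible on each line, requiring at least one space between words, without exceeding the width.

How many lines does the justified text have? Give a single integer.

Line 1: ['plane', 'give', 'the'] (min_width=14, slack=2)
Line 2: ['good', 'tree', 'quick'] (min_width=15, slack=1)
Line 3: ['that', 'cherry', 'wolf'] (min_width=16, slack=0)
Line 4: ['evening', 'evening'] (min_width=15, slack=1)
Line 5: ['by', 'I', 'tomato'] (min_width=11, slack=5)
Line 6: ['gentle', 'desert'] (min_width=13, slack=3)
Line 7: ['old'] (min_width=3, slack=13)
Total lines: 7

Answer: 7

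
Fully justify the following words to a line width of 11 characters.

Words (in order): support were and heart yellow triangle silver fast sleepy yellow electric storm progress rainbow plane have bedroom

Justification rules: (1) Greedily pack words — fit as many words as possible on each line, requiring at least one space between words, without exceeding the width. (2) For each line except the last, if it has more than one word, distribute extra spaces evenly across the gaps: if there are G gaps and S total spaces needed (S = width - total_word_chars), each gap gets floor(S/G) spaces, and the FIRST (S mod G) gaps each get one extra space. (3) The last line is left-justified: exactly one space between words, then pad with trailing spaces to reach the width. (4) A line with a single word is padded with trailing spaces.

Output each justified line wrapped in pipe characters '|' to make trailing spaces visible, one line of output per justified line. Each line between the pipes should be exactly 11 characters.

Answer: |support    |
|were    and|
|heart      |
|yellow     |
|triangle   |
|silver fast|
|sleepy     |
|yellow     |
|electric   |
|storm      |
|progress   |
|rainbow    |
|plane  have|
|bedroom    |

Derivation:
Line 1: ['support'] (min_width=7, slack=4)
Line 2: ['were', 'and'] (min_width=8, slack=3)
Line 3: ['heart'] (min_width=5, slack=6)
Line 4: ['yellow'] (min_width=6, slack=5)
Line 5: ['triangle'] (min_width=8, slack=3)
Line 6: ['silver', 'fast'] (min_width=11, slack=0)
Line 7: ['sleepy'] (min_width=6, slack=5)
Line 8: ['yellow'] (min_width=6, slack=5)
Line 9: ['electric'] (min_width=8, slack=3)
Line 10: ['storm'] (min_width=5, slack=6)
Line 11: ['progress'] (min_width=8, slack=3)
Line 12: ['rainbow'] (min_width=7, slack=4)
Line 13: ['plane', 'have'] (min_width=10, slack=1)
Line 14: ['bedroom'] (min_width=7, slack=4)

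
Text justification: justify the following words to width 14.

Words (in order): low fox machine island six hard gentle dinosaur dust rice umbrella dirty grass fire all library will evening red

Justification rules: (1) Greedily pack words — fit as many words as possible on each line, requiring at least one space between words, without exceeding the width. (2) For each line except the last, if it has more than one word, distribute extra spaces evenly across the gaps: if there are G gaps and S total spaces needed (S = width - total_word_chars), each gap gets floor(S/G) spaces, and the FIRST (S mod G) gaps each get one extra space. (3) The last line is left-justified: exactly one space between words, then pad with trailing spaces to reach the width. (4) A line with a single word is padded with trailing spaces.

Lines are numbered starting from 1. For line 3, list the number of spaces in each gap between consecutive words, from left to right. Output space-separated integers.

Answer: 7

Derivation:
Line 1: ['low', 'fox'] (min_width=7, slack=7)
Line 2: ['machine', 'island'] (min_width=14, slack=0)
Line 3: ['six', 'hard'] (min_width=8, slack=6)
Line 4: ['gentle'] (min_width=6, slack=8)
Line 5: ['dinosaur', 'dust'] (min_width=13, slack=1)
Line 6: ['rice', 'umbrella'] (min_width=13, slack=1)
Line 7: ['dirty', 'grass'] (min_width=11, slack=3)
Line 8: ['fire', 'all'] (min_width=8, slack=6)
Line 9: ['library', 'will'] (min_width=12, slack=2)
Line 10: ['evening', 'red'] (min_width=11, slack=3)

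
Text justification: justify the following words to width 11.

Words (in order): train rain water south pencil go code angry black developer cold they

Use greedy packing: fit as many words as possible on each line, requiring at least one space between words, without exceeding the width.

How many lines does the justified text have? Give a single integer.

Line 1: ['train', 'rain'] (min_width=10, slack=1)
Line 2: ['water', 'south'] (min_width=11, slack=0)
Line 3: ['pencil', 'go'] (min_width=9, slack=2)
Line 4: ['code', 'angry'] (min_width=10, slack=1)
Line 5: ['black'] (min_width=5, slack=6)
Line 6: ['developer'] (min_width=9, slack=2)
Line 7: ['cold', 'they'] (min_width=9, slack=2)
Total lines: 7

Answer: 7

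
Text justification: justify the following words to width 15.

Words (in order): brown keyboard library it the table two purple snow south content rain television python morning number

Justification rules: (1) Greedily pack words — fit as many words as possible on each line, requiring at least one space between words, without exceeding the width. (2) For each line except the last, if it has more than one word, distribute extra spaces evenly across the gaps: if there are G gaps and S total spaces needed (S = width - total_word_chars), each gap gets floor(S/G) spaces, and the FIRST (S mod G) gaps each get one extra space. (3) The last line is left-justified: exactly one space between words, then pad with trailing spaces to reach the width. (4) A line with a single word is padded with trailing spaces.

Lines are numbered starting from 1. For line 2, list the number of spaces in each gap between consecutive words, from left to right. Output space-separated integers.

Line 1: ['brown', 'keyboard'] (min_width=14, slack=1)
Line 2: ['library', 'it', 'the'] (min_width=14, slack=1)
Line 3: ['table', 'two'] (min_width=9, slack=6)
Line 4: ['purple', 'snow'] (min_width=11, slack=4)
Line 5: ['south', 'content'] (min_width=13, slack=2)
Line 6: ['rain', 'television'] (min_width=15, slack=0)
Line 7: ['python', 'morning'] (min_width=14, slack=1)
Line 8: ['number'] (min_width=6, slack=9)

Answer: 2 1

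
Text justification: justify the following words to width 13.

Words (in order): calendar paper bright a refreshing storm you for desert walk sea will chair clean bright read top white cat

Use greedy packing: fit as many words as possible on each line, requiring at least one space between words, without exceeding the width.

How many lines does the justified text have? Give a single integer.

Line 1: ['calendar'] (min_width=8, slack=5)
Line 2: ['paper', 'bright'] (min_width=12, slack=1)
Line 3: ['a', 'refreshing'] (min_width=12, slack=1)
Line 4: ['storm', 'you', 'for'] (min_width=13, slack=0)
Line 5: ['desert', 'walk'] (min_width=11, slack=2)
Line 6: ['sea', 'will'] (min_width=8, slack=5)
Line 7: ['chair', 'clean'] (min_width=11, slack=2)
Line 8: ['bright', 'read'] (min_width=11, slack=2)
Line 9: ['top', 'white', 'cat'] (min_width=13, slack=0)
Total lines: 9

Answer: 9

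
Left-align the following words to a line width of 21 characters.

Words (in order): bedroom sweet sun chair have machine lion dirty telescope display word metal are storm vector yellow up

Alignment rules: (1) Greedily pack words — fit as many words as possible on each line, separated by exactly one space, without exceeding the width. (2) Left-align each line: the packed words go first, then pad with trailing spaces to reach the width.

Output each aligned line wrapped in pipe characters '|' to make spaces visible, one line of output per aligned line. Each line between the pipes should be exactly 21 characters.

Answer: |bedroom sweet sun    |
|chair have machine   |
|lion dirty telescope |
|display word metal   |
|are storm vector     |
|yellow up            |

Derivation:
Line 1: ['bedroom', 'sweet', 'sun'] (min_width=17, slack=4)
Line 2: ['chair', 'have', 'machine'] (min_width=18, slack=3)
Line 3: ['lion', 'dirty', 'telescope'] (min_width=20, slack=1)
Line 4: ['display', 'word', 'metal'] (min_width=18, slack=3)
Line 5: ['are', 'storm', 'vector'] (min_width=16, slack=5)
Line 6: ['yellow', 'up'] (min_width=9, slack=12)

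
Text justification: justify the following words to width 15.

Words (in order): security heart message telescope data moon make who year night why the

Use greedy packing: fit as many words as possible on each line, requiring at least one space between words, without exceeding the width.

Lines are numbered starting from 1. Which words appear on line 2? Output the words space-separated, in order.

Answer: message

Derivation:
Line 1: ['security', 'heart'] (min_width=14, slack=1)
Line 2: ['message'] (min_width=7, slack=8)
Line 3: ['telescope', 'data'] (min_width=14, slack=1)
Line 4: ['moon', 'make', 'who'] (min_width=13, slack=2)
Line 5: ['year', 'night', 'why'] (min_width=14, slack=1)
Line 6: ['the'] (min_width=3, slack=12)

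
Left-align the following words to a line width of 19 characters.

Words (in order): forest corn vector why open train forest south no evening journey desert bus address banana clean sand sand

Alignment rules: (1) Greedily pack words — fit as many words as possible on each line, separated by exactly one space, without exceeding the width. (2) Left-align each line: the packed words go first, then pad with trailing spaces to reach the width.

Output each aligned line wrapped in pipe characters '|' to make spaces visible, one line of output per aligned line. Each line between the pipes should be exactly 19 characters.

Line 1: ['forest', 'corn', 'vector'] (min_width=18, slack=1)
Line 2: ['why', 'open', 'train'] (min_width=14, slack=5)
Line 3: ['forest', 'south', 'no'] (min_width=15, slack=4)
Line 4: ['evening', 'journey'] (min_width=15, slack=4)
Line 5: ['desert', 'bus', 'address'] (min_width=18, slack=1)
Line 6: ['banana', 'clean', 'sand'] (min_width=17, slack=2)
Line 7: ['sand'] (min_width=4, slack=15)

Answer: |forest corn vector |
|why open train     |
|forest south no    |
|evening journey    |
|desert bus address |
|banana clean sand  |
|sand               |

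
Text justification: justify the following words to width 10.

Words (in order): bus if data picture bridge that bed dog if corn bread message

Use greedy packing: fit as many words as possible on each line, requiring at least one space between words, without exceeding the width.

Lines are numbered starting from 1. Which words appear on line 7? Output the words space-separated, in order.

Line 1: ['bus', 'if'] (min_width=6, slack=4)
Line 2: ['data'] (min_width=4, slack=6)
Line 3: ['picture'] (min_width=7, slack=3)
Line 4: ['bridge'] (min_width=6, slack=4)
Line 5: ['that', 'bed'] (min_width=8, slack=2)
Line 6: ['dog', 'if'] (min_width=6, slack=4)
Line 7: ['corn', 'bread'] (min_width=10, slack=0)
Line 8: ['message'] (min_width=7, slack=3)

Answer: corn bread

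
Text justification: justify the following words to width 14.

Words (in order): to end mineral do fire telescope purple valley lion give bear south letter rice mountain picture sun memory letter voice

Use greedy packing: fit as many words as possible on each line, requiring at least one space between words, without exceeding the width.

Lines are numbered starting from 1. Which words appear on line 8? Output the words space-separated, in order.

Answer: picture sun

Derivation:
Line 1: ['to', 'end', 'mineral'] (min_width=14, slack=0)
Line 2: ['do', 'fire'] (min_width=7, slack=7)
Line 3: ['telescope'] (min_width=9, slack=5)
Line 4: ['purple', 'valley'] (min_width=13, slack=1)
Line 5: ['lion', 'give', 'bear'] (min_width=14, slack=0)
Line 6: ['south', 'letter'] (min_width=12, slack=2)
Line 7: ['rice', 'mountain'] (min_width=13, slack=1)
Line 8: ['picture', 'sun'] (min_width=11, slack=3)
Line 9: ['memory', 'letter'] (min_width=13, slack=1)
Line 10: ['voice'] (min_width=5, slack=9)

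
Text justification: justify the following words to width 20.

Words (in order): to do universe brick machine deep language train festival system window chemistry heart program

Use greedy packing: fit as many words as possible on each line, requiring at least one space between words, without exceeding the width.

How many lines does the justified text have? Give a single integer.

Answer: 6

Derivation:
Line 1: ['to', 'do', 'universe', 'brick'] (min_width=20, slack=0)
Line 2: ['machine', 'deep'] (min_width=12, slack=8)
Line 3: ['language', 'train'] (min_width=14, slack=6)
Line 4: ['festival', 'system'] (min_width=15, slack=5)
Line 5: ['window', 'chemistry'] (min_width=16, slack=4)
Line 6: ['heart', 'program'] (min_width=13, slack=7)
Total lines: 6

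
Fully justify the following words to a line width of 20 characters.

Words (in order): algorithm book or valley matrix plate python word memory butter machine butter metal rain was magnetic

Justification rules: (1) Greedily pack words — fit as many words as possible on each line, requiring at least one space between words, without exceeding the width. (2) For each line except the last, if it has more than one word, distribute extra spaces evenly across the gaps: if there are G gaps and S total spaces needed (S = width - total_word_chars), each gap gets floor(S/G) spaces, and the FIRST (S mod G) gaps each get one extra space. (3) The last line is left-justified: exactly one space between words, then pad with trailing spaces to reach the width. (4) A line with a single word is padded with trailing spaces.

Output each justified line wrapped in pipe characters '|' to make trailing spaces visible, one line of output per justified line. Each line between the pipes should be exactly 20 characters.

Line 1: ['algorithm', 'book', 'or'] (min_width=17, slack=3)
Line 2: ['valley', 'matrix', 'plate'] (min_width=19, slack=1)
Line 3: ['python', 'word', 'memory'] (min_width=18, slack=2)
Line 4: ['butter', 'machine'] (min_width=14, slack=6)
Line 5: ['butter', 'metal', 'rain'] (min_width=17, slack=3)
Line 6: ['was', 'magnetic'] (min_width=12, slack=8)

Answer: |algorithm   book  or|
|valley  matrix plate|
|python  word  memory|
|butter       machine|
|butter   metal  rain|
|was magnetic        |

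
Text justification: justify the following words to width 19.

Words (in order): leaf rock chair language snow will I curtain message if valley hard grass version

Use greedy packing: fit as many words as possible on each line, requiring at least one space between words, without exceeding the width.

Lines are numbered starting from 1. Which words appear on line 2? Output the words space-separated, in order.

Answer: language snow will

Derivation:
Line 1: ['leaf', 'rock', 'chair'] (min_width=15, slack=4)
Line 2: ['language', 'snow', 'will'] (min_width=18, slack=1)
Line 3: ['I', 'curtain', 'message'] (min_width=17, slack=2)
Line 4: ['if', 'valley', 'hard'] (min_width=14, slack=5)
Line 5: ['grass', 'version'] (min_width=13, slack=6)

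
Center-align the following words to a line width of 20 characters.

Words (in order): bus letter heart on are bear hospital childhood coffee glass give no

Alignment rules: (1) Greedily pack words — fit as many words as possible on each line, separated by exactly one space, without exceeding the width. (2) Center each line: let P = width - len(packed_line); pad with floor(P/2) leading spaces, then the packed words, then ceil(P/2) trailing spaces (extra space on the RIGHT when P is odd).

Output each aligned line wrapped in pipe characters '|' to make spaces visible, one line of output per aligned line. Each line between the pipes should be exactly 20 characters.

Line 1: ['bus', 'letter', 'heart', 'on'] (min_width=19, slack=1)
Line 2: ['are', 'bear', 'hospital'] (min_width=17, slack=3)
Line 3: ['childhood', 'coffee'] (min_width=16, slack=4)
Line 4: ['glass', 'give', 'no'] (min_width=13, slack=7)

Answer: |bus letter heart on |
| are bear hospital  |
|  childhood coffee  |
|   glass give no    |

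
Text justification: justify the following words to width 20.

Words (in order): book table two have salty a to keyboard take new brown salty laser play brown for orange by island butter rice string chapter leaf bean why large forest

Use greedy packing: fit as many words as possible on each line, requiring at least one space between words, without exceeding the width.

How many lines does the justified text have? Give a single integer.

Line 1: ['book', 'table', 'two', 'have'] (min_width=19, slack=1)
Line 2: ['salty', 'a', 'to', 'keyboard'] (min_width=19, slack=1)
Line 3: ['take', 'new', 'brown', 'salty'] (min_width=20, slack=0)
Line 4: ['laser', 'play', 'brown', 'for'] (min_width=20, slack=0)
Line 5: ['orange', 'by', 'island'] (min_width=16, slack=4)
Line 6: ['butter', 'rice', 'string'] (min_width=18, slack=2)
Line 7: ['chapter', 'leaf', 'bean'] (min_width=17, slack=3)
Line 8: ['why', 'large', 'forest'] (min_width=16, slack=4)
Total lines: 8

Answer: 8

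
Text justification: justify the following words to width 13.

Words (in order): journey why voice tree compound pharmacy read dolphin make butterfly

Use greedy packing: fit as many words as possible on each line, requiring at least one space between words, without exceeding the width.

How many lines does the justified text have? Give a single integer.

Line 1: ['journey', 'why'] (min_width=11, slack=2)
Line 2: ['voice', 'tree'] (min_width=10, slack=3)
Line 3: ['compound'] (min_width=8, slack=5)
Line 4: ['pharmacy', 'read'] (min_width=13, slack=0)
Line 5: ['dolphin', 'make'] (min_width=12, slack=1)
Line 6: ['butterfly'] (min_width=9, slack=4)
Total lines: 6

Answer: 6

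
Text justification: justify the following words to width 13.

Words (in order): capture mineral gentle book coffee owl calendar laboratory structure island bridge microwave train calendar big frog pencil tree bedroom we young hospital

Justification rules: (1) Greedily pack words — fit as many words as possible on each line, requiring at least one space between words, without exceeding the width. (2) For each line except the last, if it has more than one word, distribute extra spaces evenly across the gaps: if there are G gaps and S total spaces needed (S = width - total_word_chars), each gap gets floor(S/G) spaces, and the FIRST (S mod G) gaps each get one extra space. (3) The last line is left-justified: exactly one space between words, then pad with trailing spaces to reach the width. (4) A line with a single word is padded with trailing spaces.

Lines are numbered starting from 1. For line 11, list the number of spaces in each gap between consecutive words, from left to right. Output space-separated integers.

Answer: 2

Derivation:
Line 1: ['capture'] (min_width=7, slack=6)
Line 2: ['mineral'] (min_width=7, slack=6)
Line 3: ['gentle', 'book'] (min_width=11, slack=2)
Line 4: ['coffee', 'owl'] (min_width=10, slack=3)
Line 5: ['calendar'] (min_width=8, slack=5)
Line 6: ['laboratory'] (min_width=10, slack=3)
Line 7: ['structure'] (min_width=9, slack=4)
Line 8: ['island', 'bridge'] (min_width=13, slack=0)
Line 9: ['microwave'] (min_width=9, slack=4)
Line 10: ['train'] (min_width=5, slack=8)
Line 11: ['calendar', 'big'] (min_width=12, slack=1)
Line 12: ['frog', 'pencil'] (min_width=11, slack=2)
Line 13: ['tree', 'bedroom'] (min_width=12, slack=1)
Line 14: ['we', 'young'] (min_width=8, slack=5)
Line 15: ['hospital'] (min_width=8, slack=5)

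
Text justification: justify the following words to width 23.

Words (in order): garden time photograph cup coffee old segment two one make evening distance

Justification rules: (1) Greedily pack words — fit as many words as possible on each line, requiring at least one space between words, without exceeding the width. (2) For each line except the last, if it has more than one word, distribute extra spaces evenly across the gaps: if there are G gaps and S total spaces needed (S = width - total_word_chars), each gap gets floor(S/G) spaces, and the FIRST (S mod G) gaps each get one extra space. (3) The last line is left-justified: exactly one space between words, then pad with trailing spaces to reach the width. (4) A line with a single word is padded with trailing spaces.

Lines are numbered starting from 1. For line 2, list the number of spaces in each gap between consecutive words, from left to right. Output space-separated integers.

Answer: 2 1 1

Derivation:
Line 1: ['garden', 'time', 'photograph'] (min_width=22, slack=1)
Line 2: ['cup', 'coffee', 'old', 'segment'] (min_width=22, slack=1)
Line 3: ['two', 'one', 'make', 'evening'] (min_width=20, slack=3)
Line 4: ['distance'] (min_width=8, slack=15)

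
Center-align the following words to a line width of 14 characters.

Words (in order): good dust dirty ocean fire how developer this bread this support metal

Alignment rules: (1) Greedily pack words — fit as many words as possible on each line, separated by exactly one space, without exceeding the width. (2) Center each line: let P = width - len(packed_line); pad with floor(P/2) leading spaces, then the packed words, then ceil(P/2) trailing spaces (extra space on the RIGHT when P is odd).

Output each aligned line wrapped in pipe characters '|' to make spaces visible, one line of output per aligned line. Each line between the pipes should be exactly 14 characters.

Line 1: ['good', 'dust'] (min_width=9, slack=5)
Line 2: ['dirty', 'ocean'] (min_width=11, slack=3)
Line 3: ['fire', 'how'] (min_width=8, slack=6)
Line 4: ['developer', 'this'] (min_width=14, slack=0)
Line 5: ['bread', 'this'] (min_width=10, slack=4)
Line 6: ['support', 'metal'] (min_width=13, slack=1)

Answer: |  good dust   |
| dirty ocean  |
|   fire how   |
|developer this|
|  bread this  |
|support metal |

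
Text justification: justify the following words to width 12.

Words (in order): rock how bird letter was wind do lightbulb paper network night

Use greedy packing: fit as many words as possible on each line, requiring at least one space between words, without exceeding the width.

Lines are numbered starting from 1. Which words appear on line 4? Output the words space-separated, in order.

Answer: lightbulb

Derivation:
Line 1: ['rock', 'how'] (min_width=8, slack=4)
Line 2: ['bird', 'letter'] (min_width=11, slack=1)
Line 3: ['was', 'wind', 'do'] (min_width=11, slack=1)
Line 4: ['lightbulb'] (min_width=9, slack=3)
Line 5: ['paper'] (min_width=5, slack=7)
Line 6: ['network'] (min_width=7, slack=5)
Line 7: ['night'] (min_width=5, slack=7)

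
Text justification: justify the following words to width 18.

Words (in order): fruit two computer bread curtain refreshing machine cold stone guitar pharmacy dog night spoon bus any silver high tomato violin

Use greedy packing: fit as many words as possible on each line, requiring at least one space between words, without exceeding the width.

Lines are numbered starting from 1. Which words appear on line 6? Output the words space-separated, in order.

Line 1: ['fruit', 'two', 'computer'] (min_width=18, slack=0)
Line 2: ['bread', 'curtain'] (min_width=13, slack=5)
Line 3: ['refreshing', 'machine'] (min_width=18, slack=0)
Line 4: ['cold', 'stone', 'guitar'] (min_width=17, slack=1)
Line 5: ['pharmacy', 'dog', 'night'] (min_width=18, slack=0)
Line 6: ['spoon', 'bus', 'any'] (min_width=13, slack=5)
Line 7: ['silver', 'high', 'tomato'] (min_width=18, slack=0)
Line 8: ['violin'] (min_width=6, slack=12)

Answer: spoon bus any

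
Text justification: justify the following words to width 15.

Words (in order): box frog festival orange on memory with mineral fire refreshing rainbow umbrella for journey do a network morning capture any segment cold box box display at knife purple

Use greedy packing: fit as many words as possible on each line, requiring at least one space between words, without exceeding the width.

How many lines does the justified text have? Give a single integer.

Line 1: ['box', 'frog'] (min_width=8, slack=7)
Line 2: ['festival', 'orange'] (min_width=15, slack=0)
Line 3: ['on', 'memory', 'with'] (min_width=14, slack=1)
Line 4: ['mineral', 'fire'] (min_width=12, slack=3)
Line 5: ['refreshing'] (min_width=10, slack=5)
Line 6: ['rainbow'] (min_width=7, slack=8)
Line 7: ['umbrella', 'for'] (min_width=12, slack=3)
Line 8: ['journey', 'do', 'a'] (min_width=12, slack=3)
Line 9: ['network', 'morning'] (min_width=15, slack=0)
Line 10: ['capture', 'any'] (min_width=11, slack=4)
Line 11: ['segment', 'cold'] (min_width=12, slack=3)
Line 12: ['box', 'box', 'display'] (min_width=15, slack=0)
Line 13: ['at', 'knife', 'purple'] (min_width=15, slack=0)
Total lines: 13

Answer: 13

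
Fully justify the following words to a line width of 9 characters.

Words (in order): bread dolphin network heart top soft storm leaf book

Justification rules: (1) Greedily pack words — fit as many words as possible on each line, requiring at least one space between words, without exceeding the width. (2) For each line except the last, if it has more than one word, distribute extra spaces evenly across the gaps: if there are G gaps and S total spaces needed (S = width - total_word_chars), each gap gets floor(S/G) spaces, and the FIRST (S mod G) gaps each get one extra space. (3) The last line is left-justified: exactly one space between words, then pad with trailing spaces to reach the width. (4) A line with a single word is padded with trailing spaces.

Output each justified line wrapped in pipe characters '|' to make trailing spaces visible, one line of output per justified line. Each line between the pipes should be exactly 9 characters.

Line 1: ['bread'] (min_width=5, slack=4)
Line 2: ['dolphin'] (min_width=7, slack=2)
Line 3: ['network'] (min_width=7, slack=2)
Line 4: ['heart', 'top'] (min_width=9, slack=0)
Line 5: ['soft'] (min_width=4, slack=5)
Line 6: ['storm'] (min_width=5, slack=4)
Line 7: ['leaf', 'book'] (min_width=9, slack=0)

Answer: |bread    |
|dolphin  |
|network  |
|heart top|
|soft     |
|storm    |
|leaf book|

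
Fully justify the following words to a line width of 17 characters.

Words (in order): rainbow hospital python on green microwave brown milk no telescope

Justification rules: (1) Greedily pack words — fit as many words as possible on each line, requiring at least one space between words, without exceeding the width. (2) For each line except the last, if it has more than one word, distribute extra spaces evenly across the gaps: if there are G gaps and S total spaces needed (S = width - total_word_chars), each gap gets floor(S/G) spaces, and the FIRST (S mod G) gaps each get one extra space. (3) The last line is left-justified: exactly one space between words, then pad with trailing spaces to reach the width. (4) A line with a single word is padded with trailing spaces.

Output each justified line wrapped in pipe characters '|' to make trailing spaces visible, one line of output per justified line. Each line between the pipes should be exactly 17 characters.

Answer: |rainbow  hospital|
|python  on  green|
|microwave   brown|
|milk no telescope|

Derivation:
Line 1: ['rainbow', 'hospital'] (min_width=16, slack=1)
Line 2: ['python', 'on', 'green'] (min_width=15, slack=2)
Line 3: ['microwave', 'brown'] (min_width=15, slack=2)
Line 4: ['milk', 'no', 'telescope'] (min_width=17, slack=0)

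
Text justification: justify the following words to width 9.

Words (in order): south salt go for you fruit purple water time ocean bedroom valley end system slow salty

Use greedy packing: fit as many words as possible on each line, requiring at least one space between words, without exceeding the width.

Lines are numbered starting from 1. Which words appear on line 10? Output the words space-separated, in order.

Line 1: ['south'] (min_width=5, slack=4)
Line 2: ['salt', 'go'] (min_width=7, slack=2)
Line 3: ['for', 'you'] (min_width=7, slack=2)
Line 4: ['fruit'] (min_width=5, slack=4)
Line 5: ['purple'] (min_width=6, slack=3)
Line 6: ['water'] (min_width=5, slack=4)
Line 7: ['time'] (min_width=4, slack=5)
Line 8: ['ocean'] (min_width=5, slack=4)
Line 9: ['bedroom'] (min_width=7, slack=2)
Line 10: ['valley'] (min_width=6, slack=3)
Line 11: ['end'] (min_width=3, slack=6)
Line 12: ['system'] (min_width=6, slack=3)
Line 13: ['slow'] (min_width=4, slack=5)
Line 14: ['salty'] (min_width=5, slack=4)

Answer: valley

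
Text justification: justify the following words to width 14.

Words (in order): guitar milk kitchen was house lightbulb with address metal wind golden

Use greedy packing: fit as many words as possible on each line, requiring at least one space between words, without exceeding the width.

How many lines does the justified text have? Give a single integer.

Answer: 6

Derivation:
Line 1: ['guitar', 'milk'] (min_width=11, slack=3)
Line 2: ['kitchen', 'was'] (min_width=11, slack=3)
Line 3: ['house'] (min_width=5, slack=9)
Line 4: ['lightbulb', 'with'] (min_width=14, slack=0)
Line 5: ['address', 'metal'] (min_width=13, slack=1)
Line 6: ['wind', 'golden'] (min_width=11, slack=3)
Total lines: 6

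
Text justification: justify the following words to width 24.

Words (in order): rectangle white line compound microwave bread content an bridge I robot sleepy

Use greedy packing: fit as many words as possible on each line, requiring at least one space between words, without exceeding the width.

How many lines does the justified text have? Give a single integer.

Answer: 4

Derivation:
Line 1: ['rectangle', 'white', 'line'] (min_width=20, slack=4)
Line 2: ['compound', 'microwave', 'bread'] (min_width=24, slack=0)
Line 3: ['content', 'an', 'bridge', 'I'] (min_width=19, slack=5)
Line 4: ['robot', 'sleepy'] (min_width=12, slack=12)
Total lines: 4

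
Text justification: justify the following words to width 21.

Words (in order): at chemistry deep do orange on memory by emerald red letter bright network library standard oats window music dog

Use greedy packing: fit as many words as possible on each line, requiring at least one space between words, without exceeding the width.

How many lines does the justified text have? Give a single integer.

Line 1: ['at', 'chemistry', 'deep', 'do'] (min_width=20, slack=1)
Line 2: ['orange', 'on', 'memory', 'by'] (min_width=19, slack=2)
Line 3: ['emerald', 'red', 'letter'] (min_width=18, slack=3)
Line 4: ['bright', 'network'] (min_width=14, slack=7)
Line 5: ['library', 'standard', 'oats'] (min_width=21, slack=0)
Line 6: ['window', 'music', 'dog'] (min_width=16, slack=5)
Total lines: 6

Answer: 6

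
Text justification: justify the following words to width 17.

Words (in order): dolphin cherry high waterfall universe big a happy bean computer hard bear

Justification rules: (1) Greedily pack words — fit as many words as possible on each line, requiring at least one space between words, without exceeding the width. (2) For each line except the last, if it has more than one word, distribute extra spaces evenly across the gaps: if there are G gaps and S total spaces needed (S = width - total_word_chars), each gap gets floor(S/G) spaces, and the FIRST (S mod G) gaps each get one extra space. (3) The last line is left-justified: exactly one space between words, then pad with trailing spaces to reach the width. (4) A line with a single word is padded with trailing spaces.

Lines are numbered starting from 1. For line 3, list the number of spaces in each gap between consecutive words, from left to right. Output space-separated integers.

Line 1: ['dolphin', 'cherry'] (min_width=14, slack=3)
Line 2: ['high', 'waterfall'] (min_width=14, slack=3)
Line 3: ['universe', 'big', 'a'] (min_width=14, slack=3)
Line 4: ['happy', 'bean'] (min_width=10, slack=7)
Line 5: ['computer', 'hard'] (min_width=13, slack=4)
Line 6: ['bear'] (min_width=4, slack=13)

Answer: 3 2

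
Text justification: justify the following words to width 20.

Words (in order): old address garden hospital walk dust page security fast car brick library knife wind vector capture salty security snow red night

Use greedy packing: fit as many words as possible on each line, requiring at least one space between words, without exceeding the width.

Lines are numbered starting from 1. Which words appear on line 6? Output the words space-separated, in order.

Answer: capture salty

Derivation:
Line 1: ['old', 'address', 'garden'] (min_width=18, slack=2)
Line 2: ['hospital', 'walk', 'dust'] (min_width=18, slack=2)
Line 3: ['page', 'security', 'fast'] (min_width=18, slack=2)
Line 4: ['car', 'brick', 'library'] (min_width=17, slack=3)
Line 5: ['knife', 'wind', 'vector'] (min_width=17, slack=3)
Line 6: ['capture', 'salty'] (min_width=13, slack=7)
Line 7: ['security', 'snow', 'red'] (min_width=17, slack=3)
Line 8: ['night'] (min_width=5, slack=15)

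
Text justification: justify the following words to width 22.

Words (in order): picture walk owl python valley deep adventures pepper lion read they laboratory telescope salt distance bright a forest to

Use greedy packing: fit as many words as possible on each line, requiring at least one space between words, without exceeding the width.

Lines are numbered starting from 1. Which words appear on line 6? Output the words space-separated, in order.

Answer: distance bright a

Derivation:
Line 1: ['picture', 'walk', 'owl'] (min_width=16, slack=6)
Line 2: ['python', 'valley', 'deep'] (min_width=18, slack=4)
Line 3: ['adventures', 'pepper', 'lion'] (min_width=22, slack=0)
Line 4: ['read', 'they', 'laboratory'] (min_width=20, slack=2)
Line 5: ['telescope', 'salt'] (min_width=14, slack=8)
Line 6: ['distance', 'bright', 'a'] (min_width=17, slack=5)
Line 7: ['forest', 'to'] (min_width=9, slack=13)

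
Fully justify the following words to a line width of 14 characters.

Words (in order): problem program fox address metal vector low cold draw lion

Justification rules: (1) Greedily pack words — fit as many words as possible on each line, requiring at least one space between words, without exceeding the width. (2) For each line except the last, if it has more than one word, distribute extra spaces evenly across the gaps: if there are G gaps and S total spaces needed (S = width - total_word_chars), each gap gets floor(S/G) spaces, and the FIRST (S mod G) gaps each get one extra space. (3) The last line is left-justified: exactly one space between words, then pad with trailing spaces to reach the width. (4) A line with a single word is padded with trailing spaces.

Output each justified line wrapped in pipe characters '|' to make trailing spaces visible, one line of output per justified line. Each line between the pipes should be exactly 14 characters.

Answer: |problem       |
|program    fox|
|address  metal|
|vector     low|
|cold draw lion|

Derivation:
Line 1: ['problem'] (min_width=7, slack=7)
Line 2: ['program', 'fox'] (min_width=11, slack=3)
Line 3: ['address', 'metal'] (min_width=13, slack=1)
Line 4: ['vector', 'low'] (min_width=10, slack=4)
Line 5: ['cold', 'draw', 'lion'] (min_width=14, slack=0)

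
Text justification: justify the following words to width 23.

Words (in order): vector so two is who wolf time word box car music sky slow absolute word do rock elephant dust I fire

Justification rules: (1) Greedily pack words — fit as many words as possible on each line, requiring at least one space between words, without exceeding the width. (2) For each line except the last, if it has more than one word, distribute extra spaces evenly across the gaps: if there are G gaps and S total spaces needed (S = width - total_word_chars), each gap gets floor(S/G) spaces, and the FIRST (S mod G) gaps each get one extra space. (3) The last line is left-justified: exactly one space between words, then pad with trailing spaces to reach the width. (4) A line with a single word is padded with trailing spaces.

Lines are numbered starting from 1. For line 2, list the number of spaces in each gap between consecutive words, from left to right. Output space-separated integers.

Line 1: ['vector', 'so', 'two', 'is', 'who'] (min_width=20, slack=3)
Line 2: ['wolf', 'time', 'word', 'box', 'car'] (min_width=22, slack=1)
Line 3: ['music', 'sky', 'slow', 'absolute'] (min_width=23, slack=0)
Line 4: ['word', 'do', 'rock', 'elephant'] (min_width=21, slack=2)
Line 5: ['dust', 'I', 'fire'] (min_width=11, slack=12)

Answer: 2 1 1 1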